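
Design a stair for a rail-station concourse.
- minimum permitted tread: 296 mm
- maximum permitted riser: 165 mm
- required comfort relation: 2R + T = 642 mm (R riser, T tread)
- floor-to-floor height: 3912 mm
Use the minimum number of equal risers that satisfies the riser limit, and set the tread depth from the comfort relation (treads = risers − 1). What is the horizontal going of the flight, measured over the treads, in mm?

7268 mm

3912 / 165 = 23.71, so 24 risers are needed.
R = 3912 ÷ 24 = 163 mm.
Tread T = 642 − 2 × 163 = 316 mm (≥ 296 mm).
Going = (24 − 1) × 316 = 7268 mm.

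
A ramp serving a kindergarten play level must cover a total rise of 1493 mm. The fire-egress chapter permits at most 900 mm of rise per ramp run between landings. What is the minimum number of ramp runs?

1493 / 900 = 1.659 → round up to 2 ramp runs.

2 runs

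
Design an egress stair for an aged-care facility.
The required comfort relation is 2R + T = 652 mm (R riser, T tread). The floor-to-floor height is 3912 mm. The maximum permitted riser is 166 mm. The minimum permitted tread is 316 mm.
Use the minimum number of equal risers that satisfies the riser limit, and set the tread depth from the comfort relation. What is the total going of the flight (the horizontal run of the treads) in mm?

7498 mm

At most 166 each: 3912/166 = 23.57, giving 24 risers.
Riser R = 3912 / 24 = 163 mm, within the 166 mm limit.
Tread T = 652 − 2 × 163 = 326 mm (≥ 316 mm).
Going = (24 − 1) × 326 = 7498 mm.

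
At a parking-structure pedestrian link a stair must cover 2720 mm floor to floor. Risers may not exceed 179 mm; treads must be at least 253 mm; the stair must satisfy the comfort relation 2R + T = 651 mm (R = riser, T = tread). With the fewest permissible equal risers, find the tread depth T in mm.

⌈2720/179⌉ = 16 risers.
Riser R = 2720 / 16 = 170 mm, within the 179 mm limit.
From 2R + T = 651: T = 651 − 340 = 311 mm.

311 mm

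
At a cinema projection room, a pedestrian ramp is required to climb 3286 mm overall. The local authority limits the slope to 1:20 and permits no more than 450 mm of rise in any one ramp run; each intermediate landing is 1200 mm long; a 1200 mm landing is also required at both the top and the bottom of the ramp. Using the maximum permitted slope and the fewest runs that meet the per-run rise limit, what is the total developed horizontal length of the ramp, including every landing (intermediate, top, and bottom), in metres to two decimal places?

76.52 m

⌈3286/450⌉ = 8 ramp runs. That means 7 intermediate landings.
Horizontal run for 3286 mm of rise at 1:20 is 3286 × 20 = 65720 mm.
7 intermediate landings contribute 7 × 1200 = 8400 mm.
Top and bottom landings: 2 × 1200 = 2400 mm.
Total = 65720 + 8400 + 2400 = 76520 mm.
= 76.52 m.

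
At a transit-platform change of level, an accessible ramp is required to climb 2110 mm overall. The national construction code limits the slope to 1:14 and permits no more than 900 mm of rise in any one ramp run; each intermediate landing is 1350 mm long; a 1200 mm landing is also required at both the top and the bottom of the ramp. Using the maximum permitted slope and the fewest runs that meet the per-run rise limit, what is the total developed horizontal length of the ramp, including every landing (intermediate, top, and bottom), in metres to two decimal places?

34.64 m

2110 / 900 = 2.344 → round up to 3 ramp runs. That means 2 intermediate landings.
Horizontal run for 2110 mm of rise at 1:14 is 2110 × 14 = 29540 mm.
Intermediate landings: 2 × 1350 = 2700 mm.
Top and bottom landings: 2 × 1200 = 2400 mm.
Total = 29540 + 2700 + 2400 = 34640 mm.
= 34.64 m.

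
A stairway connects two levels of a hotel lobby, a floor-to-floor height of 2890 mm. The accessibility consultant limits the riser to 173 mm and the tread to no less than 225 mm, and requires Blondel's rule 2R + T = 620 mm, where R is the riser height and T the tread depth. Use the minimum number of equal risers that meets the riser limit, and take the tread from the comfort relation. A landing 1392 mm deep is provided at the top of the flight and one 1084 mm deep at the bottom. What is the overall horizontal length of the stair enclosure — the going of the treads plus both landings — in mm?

6956 mm

At most 173 each: 2890/173 = 16.71, giving 17 risers.
Each riser is 2890/17 = 170 mm (≤ 173 mm).
From 2R + T = 620: T = 620 − 340 = 280 mm.
Going = (17 − 1) × 280 = 4480 mm.
Add landings: 4480 + 1392 + 1084 = 6956 mm.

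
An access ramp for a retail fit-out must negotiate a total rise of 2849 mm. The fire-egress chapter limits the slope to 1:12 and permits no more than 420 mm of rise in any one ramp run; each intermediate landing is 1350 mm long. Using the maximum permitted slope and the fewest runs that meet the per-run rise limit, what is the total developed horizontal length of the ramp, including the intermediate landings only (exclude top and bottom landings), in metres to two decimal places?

At most 420 each: 2849/420 = 6.78, giving 7 ramp runs. That means 6 intermediate landings.
Ramp run (horizontal) at 1:12: 2849 × 12 = 34188 mm.
Intermediate landings: 6 × 1350 = 8100 mm.
Total developed length = 34188 + 8100 = 42288 mm.
= 42.29 m.

42.29 m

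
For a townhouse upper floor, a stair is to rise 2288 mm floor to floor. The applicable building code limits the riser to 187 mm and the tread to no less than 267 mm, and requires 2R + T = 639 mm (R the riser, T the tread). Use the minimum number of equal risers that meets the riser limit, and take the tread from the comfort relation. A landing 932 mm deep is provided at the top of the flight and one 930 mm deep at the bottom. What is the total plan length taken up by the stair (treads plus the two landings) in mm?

5306 mm

At most 187 each: 2288/187 = 12.24, giving 13 risers.
Each riser is 2288/13 = 176 mm (≤ 187 mm).
From 2R + T = 639: T = 639 − 352 = 287 mm.
Going = (13 − 1) × 287 = 3444 mm.
Add landings: 3444 + 932 + 930 = 5306 mm.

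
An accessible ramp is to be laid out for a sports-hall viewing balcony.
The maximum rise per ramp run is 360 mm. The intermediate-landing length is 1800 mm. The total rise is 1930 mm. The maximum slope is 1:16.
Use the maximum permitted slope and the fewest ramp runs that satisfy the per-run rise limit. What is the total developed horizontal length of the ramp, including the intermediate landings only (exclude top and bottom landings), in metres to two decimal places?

1930 / 360 = 5.361 → round up to 6 ramp runs. That means 5 intermediate landings.
Ramp run (horizontal) at 1:16: 1930 × 16 = 30880 mm.
Intermediate landings: 5 × 1800 = 9000 mm.
Developed length = 30880 + 9000 = 39880 mm.
= 39.88 m.

39.88 m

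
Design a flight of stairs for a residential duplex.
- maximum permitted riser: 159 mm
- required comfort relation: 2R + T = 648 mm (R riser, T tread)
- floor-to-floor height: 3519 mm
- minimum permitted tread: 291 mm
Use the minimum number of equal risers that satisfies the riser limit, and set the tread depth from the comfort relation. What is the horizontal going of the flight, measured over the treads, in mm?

At most 159 each: 3519/159 = 22.13, giving 23 risers.
Each riser is 3519/23 = 153 mm (≤ 159 mm).
From 2R + T = 648: T = 648 − 306 = 342 mm.
Treads = 23 − 1 = 22; going = 22 × 342 = 7524 mm.

7524 mm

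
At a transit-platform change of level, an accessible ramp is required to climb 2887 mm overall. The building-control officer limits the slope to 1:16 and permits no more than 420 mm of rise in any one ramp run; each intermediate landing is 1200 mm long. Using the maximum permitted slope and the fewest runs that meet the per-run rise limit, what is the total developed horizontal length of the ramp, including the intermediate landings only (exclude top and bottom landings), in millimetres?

⌈2887/420⌉ = 7 ramp runs. That means 6 intermediate landings.
Ramp run (horizontal) at 1:16: 2887 × 16 = 46192 mm.
6 intermediate landings contribute 6 × 1200 = 7200 mm.
Developed length = 46192 + 7200 = 53392 mm.

53392 mm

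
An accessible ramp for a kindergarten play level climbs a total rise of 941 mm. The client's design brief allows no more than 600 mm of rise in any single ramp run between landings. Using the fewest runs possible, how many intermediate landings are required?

At most 600 each: 941/600 = 1.57, giving 2 ramp runs.
2 runs are separated by 1 intermediate landings.

1 intermediate landings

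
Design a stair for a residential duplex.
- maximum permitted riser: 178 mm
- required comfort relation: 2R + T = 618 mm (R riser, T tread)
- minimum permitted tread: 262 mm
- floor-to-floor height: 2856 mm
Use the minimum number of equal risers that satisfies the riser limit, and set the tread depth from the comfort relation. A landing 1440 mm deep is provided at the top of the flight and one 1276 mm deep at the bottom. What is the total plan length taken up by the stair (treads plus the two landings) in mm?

7228 mm

At most 178 each: 2856/178 = 16.04, giving 17 risers.
Each riser is 2856/17 = 168 mm (≤ 178 mm).
From 2R + T = 618: T = 618 − 336 = 282 mm.
17 risers give 16 treads; going = 16 × 282 = 4512 mm.
Add landings: 4512 + 1440 + 1276 = 7228 mm.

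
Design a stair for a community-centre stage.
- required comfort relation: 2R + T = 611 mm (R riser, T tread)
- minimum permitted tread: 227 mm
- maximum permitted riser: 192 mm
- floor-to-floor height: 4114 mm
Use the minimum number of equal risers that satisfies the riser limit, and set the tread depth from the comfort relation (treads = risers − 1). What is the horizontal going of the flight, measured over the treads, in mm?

At most 192 each: 4114/192 = 21.43, giving 22 risers.
R = 4114 ÷ 22 = 187 mm.
Tread T = 611 − 2 × 187 = 237 mm (≥ 227 mm).
Treads = 22 − 1 = 21; going = 21 × 237 = 4977 mm.

4977 mm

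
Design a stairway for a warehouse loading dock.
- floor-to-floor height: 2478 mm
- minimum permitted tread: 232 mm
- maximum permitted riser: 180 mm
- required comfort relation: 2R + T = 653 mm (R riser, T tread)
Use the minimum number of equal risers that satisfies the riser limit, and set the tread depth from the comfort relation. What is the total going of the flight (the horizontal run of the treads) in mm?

⌈2478/180⌉ = 14 risers.
Riser R = 2478 / 14 = 177 mm, within the 180 mm limit.
T = 653 − 2·177 = 299 mm, which satisfies the 232 mm minimum.
Going = (14 − 1) × 299 = 3887 mm.

3887 mm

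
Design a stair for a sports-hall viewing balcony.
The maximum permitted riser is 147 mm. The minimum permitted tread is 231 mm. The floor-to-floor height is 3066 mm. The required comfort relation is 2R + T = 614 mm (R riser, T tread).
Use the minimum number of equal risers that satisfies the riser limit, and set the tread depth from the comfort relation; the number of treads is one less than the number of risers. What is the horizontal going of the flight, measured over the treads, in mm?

At most 147 each: 3066/147 = 20.86, giving 21 risers.
Riser R = 3066 / 21 = 146 mm, within the 147 mm limit.
Tread T = 614 − 2 × 146 = 322 mm (≥ 231 mm).
Treads = 21 − 1 = 20; going = 20 × 322 = 6440 mm.

6440 mm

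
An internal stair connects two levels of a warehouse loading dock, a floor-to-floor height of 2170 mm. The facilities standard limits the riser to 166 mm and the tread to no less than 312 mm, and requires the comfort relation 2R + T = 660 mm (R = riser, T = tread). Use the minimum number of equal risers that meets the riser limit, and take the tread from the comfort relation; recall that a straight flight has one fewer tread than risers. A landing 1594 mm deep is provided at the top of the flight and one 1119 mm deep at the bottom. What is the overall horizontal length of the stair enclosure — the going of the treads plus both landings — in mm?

⌈2170/166⌉ = 14 risers.
Each riser is 2170/14 = 155 mm (≤ 166 mm).
From 2R + T = 660: T = 660 − 310 = 350 mm.
Treads = 14 − 1 = 13; going = 13 × 350 = 4550 mm.
Add landings: 4550 + 1594 + 1119 = 7263 mm.

7263 mm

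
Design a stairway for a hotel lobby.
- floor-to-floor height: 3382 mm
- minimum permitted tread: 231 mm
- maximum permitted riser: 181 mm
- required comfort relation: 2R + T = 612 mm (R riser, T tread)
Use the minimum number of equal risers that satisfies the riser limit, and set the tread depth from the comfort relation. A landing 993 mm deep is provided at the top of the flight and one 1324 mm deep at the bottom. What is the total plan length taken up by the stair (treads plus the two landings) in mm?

6925 mm

⌈3382/181⌉ = 19 risers.
R = 3382 ÷ 19 = 178 mm.
T = 612 − 2·178 = 256 mm, which satisfies the 231 mm minimum.
Going = (19 − 1) × 256 = 4608 mm.
Enclosure = 4608 + 993 + 1324 = 6925 mm.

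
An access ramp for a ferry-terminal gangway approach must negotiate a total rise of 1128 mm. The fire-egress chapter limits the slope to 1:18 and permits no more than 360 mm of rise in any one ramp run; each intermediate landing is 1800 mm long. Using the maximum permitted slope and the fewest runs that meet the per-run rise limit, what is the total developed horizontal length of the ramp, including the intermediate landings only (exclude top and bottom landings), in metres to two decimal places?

25.70 m

1128 / 360 = 3.133 → round up to 4 ramp runs. That means 3 intermediate landings.
Horizontal run for 1128 mm of rise at 1:18 is 1128 × 18 = 20304 mm.
Intermediate landings: 3 × 1800 = 5400 mm.
Total developed length = 20304 + 5400 = 25704 mm.
= 25.70 m.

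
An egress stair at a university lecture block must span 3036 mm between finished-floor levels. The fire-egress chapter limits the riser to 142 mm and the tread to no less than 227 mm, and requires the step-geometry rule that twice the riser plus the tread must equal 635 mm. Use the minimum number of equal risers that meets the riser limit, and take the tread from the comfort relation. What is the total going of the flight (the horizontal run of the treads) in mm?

7539 mm

3036 / 142 = 21.38, so 22 risers are needed.
R = 3036 ÷ 22 = 138 mm.
Tread T = 635 − 2 × 138 = 359 mm (≥ 227 mm).
Going = (22 − 1) × 359 = 7539 mm.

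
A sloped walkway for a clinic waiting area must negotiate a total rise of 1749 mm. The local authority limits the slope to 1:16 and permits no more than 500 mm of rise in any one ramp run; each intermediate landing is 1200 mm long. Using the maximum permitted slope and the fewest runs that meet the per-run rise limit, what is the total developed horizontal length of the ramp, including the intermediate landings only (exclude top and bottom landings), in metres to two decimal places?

⌈1749/500⌉ = 4 ramp runs. That means 3 intermediate landings.
Ramp run (horizontal) at 1:16: 1749 × 16 = 27984 mm.
Intermediate landings: 3 × 1200 = 3600 mm.
Total developed length = 27984 + 3600 = 31584 mm.
= 31.58 m.

31.58 m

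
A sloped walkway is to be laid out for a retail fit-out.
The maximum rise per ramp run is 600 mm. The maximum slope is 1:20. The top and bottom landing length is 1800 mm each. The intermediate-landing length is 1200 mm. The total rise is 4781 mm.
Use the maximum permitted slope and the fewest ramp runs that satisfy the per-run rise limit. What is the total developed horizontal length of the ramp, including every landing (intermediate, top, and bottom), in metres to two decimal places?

107.62 m

At most 600 each: 4781/600 = 7.97, giving 8 ramp runs. That means 7 intermediate landings.
Horizontal run for 4781 mm of rise at 1:20 is 4781 × 20 = 95620 mm.
Intermediate landings: 7 × 1200 = 8400 mm.
Top and bottom landings: 2 × 1800 = 3600 mm.
Total = 95620 + 8400 + 3600 = 107620 mm.
= 107.62 m.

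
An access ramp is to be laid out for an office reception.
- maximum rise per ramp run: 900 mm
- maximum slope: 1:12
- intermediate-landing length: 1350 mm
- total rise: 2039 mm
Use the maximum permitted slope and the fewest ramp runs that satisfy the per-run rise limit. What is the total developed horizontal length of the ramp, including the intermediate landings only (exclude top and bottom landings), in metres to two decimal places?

⌈2039/900⌉ = 3 ramp runs. That means 2 intermediate landings.
Ramp run (horizontal) at 1:12: 2039 × 12 = 24468 mm.
Intermediate landings: 2 × 1350 = 2700 mm.
Developed length = 24468 + 2700 = 27168 mm.
= 27.17 m.

27.17 m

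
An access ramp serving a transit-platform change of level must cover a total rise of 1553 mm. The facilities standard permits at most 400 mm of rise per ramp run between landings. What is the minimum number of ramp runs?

4 runs

⌈1553/400⌉ = 4 ramp runs.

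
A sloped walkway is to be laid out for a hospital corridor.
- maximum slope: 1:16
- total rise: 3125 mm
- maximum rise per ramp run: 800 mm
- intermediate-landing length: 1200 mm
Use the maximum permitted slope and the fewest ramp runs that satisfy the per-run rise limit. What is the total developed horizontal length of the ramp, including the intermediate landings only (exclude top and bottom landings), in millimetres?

At most 800 each: 3125/800 = 3.91, giving 4 ramp runs. That means 3 intermediate landings.
Ramp run (horizontal) at 1:16: 3125 × 16 = 50000 mm.
Intermediate landings: 3 × 1200 = 3600 mm.
Total developed length = 50000 + 3600 = 53600 mm.

53600 mm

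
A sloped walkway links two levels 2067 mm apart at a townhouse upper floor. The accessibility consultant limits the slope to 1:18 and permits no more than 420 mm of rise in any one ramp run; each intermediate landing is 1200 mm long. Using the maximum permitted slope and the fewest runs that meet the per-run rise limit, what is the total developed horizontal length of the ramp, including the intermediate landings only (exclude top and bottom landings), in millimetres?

At most 420 each: 2067/420 = 4.92, giving 5 ramp runs. That means 4 intermediate landings.
Horizontal run for 2067 mm of rise at 1:18 is 2067 × 18 = 37206 mm.
Intermediate landings: 4 × 1200 = 4800 mm.
Developed length = 37206 + 4800 = 42006 mm.

42006 mm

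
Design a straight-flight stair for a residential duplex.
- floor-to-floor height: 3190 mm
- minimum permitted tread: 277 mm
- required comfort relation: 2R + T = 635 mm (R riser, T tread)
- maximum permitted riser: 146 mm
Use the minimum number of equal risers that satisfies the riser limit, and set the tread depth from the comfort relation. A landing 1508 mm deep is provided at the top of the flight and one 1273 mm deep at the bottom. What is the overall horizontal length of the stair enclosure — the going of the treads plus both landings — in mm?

⌈3190/146⌉ = 22 risers.
Riser R = 3190 / 22 = 145 mm, within the 146 mm limit.
T = 635 − 2·145 = 345 mm, which satisfies the 277 mm minimum.
22 risers give 21 treads; going = 21 × 345 = 7245 mm.
Add landings: 7245 + 1508 + 1273 = 10026 mm.

10026 mm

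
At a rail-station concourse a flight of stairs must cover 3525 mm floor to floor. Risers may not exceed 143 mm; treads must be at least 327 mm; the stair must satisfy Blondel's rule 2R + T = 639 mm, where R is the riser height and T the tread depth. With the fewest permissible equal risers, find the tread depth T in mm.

⌈3525/143⌉ = 25 risers.
R = 3525 ÷ 25 = 141 mm.
From 2R + T = 639: T = 639 − 282 = 357 mm.

357 mm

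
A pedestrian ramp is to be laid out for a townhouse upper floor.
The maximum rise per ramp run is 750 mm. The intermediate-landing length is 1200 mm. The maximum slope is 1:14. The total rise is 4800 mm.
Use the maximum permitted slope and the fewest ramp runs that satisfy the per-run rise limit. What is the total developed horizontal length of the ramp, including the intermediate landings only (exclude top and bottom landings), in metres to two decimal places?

⌈4800/750⌉ = 7 ramp runs. That means 6 intermediate landings.
Ramp run (horizontal) at 1:14: 4800 × 14 = 67200 mm.
Intermediate landings: 6 × 1200 = 7200 mm.
Developed length = 67200 + 7200 = 74400 mm.
= 74.40 m.

74.40 m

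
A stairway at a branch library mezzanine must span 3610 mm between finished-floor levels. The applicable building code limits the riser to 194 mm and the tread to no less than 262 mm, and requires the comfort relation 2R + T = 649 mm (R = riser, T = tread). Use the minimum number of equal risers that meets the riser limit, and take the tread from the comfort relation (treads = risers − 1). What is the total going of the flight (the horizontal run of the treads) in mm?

At most 194 each: 3610/194 = 18.61, giving 19 risers.
Each riser is 3610/19 = 190 mm (≤ 194 mm).
T = 649 − 2·190 = 269 mm, which satisfies the 262 mm minimum.
19 risers give 18 treads; going = 18 × 269 = 4842 mm.

4842 mm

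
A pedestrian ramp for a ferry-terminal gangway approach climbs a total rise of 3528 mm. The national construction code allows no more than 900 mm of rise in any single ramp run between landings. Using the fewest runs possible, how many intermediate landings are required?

3528 / 900 = 3.92, so 4 ramp runs are needed.
4 runs are separated by 3 intermediate landings.

3 intermediate landings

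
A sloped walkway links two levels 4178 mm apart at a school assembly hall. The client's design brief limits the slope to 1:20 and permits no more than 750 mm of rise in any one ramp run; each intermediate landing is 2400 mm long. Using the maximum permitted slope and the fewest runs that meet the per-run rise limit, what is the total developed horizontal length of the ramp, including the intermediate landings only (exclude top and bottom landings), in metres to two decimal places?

At most 750 each: 4178/750 = 5.57, giving 6 ramp runs. That means 5 intermediate landings.
Ramp run (horizontal) at 1:20: 4178 × 20 = 83560 mm.
Intermediate landings: 5 × 2400 = 12000 mm.
Developed length = 83560 + 12000 = 95560 mm.
= 95.56 m.

95.56 m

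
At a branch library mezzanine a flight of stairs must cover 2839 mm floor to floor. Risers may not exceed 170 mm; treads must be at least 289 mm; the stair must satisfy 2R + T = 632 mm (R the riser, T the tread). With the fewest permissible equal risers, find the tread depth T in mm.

At most 170 each: 2839/170 = 16.70, giving 17 risers.
R = 2839 ÷ 17 = 167 mm.
Tread T = 632 − 2 × 167 = 298 mm (≥ 289 mm).

298 mm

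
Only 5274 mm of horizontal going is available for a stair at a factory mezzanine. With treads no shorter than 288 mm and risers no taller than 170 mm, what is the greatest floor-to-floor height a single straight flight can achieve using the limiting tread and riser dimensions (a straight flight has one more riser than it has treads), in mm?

3230 mm

Treads that fit: ⌊5274 / 288⌋ = 18.
Risers = treads + 1 = 19.
Maximum height = 19 × 170 = 3230 mm.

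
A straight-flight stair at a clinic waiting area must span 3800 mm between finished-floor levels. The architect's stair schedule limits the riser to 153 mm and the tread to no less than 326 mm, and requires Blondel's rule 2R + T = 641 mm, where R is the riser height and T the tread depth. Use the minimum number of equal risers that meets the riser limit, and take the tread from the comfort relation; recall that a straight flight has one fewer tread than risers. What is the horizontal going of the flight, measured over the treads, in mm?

3800 / 153 = 24.84, so 25 risers are needed.
Each riser is 3800/25 = 152 mm (≤ 153 mm).
From 2R + T = 641: T = 641 − 304 = 337 mm.
25 risers give 24 treads; going = 24 × 337 = 8088 mm.

8088 mm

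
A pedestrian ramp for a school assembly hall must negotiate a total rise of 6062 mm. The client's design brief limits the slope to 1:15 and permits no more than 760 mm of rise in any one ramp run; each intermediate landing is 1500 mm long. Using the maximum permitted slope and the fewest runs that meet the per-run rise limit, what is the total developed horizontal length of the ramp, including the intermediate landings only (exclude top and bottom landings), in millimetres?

101430 mm

6062 / 760 = 7.976 → round up to 8 ramp runs. That means 7 intermediate landings.
Ramp run (horizontal) at 1:15: 6062 × 15 = 90930 mm.
7 intermediate landings contribute 7 × 1500 = 10500 mm.
Total developed length = 90930 + 10500 = 101430 mm.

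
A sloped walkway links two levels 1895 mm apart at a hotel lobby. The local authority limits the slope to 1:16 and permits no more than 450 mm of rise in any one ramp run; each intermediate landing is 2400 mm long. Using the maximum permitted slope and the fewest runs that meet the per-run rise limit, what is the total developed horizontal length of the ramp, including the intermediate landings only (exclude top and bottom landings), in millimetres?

39920 mm

1895 / 450 = 4.21, so 5 ramp runs are needed. That means 4 intermediate landings.
Ramp run (horizontal) at 1:16: 1895 × 16 = 30320 mm.
4 intermediate landings contribute 4 × 2400 = 9600 mm.
Total developed length = 30320 + 9600 = 39920 mm.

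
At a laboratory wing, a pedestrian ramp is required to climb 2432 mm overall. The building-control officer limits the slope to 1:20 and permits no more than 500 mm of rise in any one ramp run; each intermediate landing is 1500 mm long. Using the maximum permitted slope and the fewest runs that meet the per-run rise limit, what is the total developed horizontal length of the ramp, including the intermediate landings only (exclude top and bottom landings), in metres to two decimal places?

54.64 m

2432 / 500 = 4.86, so 5 ramp runs are needed. That means 4 intermediate landings.
Horizontal run for 2432 mm of rise at 1:20 is 2432 × 20 = 48640 mm.
4 intermediate landings contribute 4 × 1500 = 6000 mm.
Developed length = 48640 + 6000 = 54640 mm.
= 54.64 m.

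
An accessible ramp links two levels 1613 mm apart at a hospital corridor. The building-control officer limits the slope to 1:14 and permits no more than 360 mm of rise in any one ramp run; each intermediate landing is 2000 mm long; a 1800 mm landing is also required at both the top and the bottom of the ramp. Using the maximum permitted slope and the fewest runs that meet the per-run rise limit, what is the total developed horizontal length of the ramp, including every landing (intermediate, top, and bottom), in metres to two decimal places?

34.18 m

⌈1613/360⌉ = 5 ramp runs. That means 4 intermediate landings.
Horizontal run for 1613 mm of rise at 1:14 is 1613 × 14 = 22582 mm.
Intermediate landings: 4 × 2000 = 8000 mm.
Top and bottom landings: 2 × 1800 = 3600 mm.
Total = 22582 + 8000 + 3600 = 34182 mm.
= 34.18 m.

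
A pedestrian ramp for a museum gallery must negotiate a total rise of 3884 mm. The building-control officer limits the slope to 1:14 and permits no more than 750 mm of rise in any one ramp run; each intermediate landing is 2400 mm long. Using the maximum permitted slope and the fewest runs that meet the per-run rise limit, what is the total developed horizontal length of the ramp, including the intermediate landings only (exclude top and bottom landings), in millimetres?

66376 mm

3884 / 750 = 5.18, so 6 ramp runs are needed. That means 5 intermediate landings.
Horizontal run for 3884 mm of rise at 1:14 is 3884 × 14 = 54376 mm.
Intermediate landings: 5 × 2400 = 12000 mm.
Total developed length = 54376 + 12000 = 66376 mm.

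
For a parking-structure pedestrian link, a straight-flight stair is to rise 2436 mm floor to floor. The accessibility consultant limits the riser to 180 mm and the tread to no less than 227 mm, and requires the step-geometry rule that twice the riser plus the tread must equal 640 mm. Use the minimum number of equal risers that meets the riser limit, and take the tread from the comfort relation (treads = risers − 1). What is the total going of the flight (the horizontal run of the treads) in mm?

3796 mm

2436 / 180 = 13.53, so 14 risers are needed.
R = 2436 ÷ 14 = 174 mm.
T = 640 − 2·174 = 292 mm, which satisfies the 227 mm minimum.
Going = (14 − 1) × 292 = 3796 mm.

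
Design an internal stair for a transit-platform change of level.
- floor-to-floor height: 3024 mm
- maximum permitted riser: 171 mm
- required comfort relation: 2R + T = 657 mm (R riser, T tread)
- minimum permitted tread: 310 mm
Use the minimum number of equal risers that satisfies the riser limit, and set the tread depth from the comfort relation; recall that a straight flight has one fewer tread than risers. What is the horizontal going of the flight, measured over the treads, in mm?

5457 mm

⌈3024/171⌉ = 18 risers.
Riser R = 3024 / 18 = 168 mm, within the 171 mm limit.
From 2R + T = 657: T = 657 − 336 = 321 mm.
Going = (18 − 1) × 321 = 5457 mm.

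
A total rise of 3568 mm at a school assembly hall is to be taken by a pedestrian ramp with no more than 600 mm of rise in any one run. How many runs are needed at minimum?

3568 / 600 = 5.95, so 6 ramp runs are needed.

6 runs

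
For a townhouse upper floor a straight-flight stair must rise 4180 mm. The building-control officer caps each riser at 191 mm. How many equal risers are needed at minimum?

22 risers

4180 / 191 = 21.885 → round up to 22 risers.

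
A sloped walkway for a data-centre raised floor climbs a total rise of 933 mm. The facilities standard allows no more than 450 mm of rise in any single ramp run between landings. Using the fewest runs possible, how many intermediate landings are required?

933 / 450 = 2.07, so 3 ramp runs are needed.
3 runs are separated by 2 intermediate landings.

2 intermediate landings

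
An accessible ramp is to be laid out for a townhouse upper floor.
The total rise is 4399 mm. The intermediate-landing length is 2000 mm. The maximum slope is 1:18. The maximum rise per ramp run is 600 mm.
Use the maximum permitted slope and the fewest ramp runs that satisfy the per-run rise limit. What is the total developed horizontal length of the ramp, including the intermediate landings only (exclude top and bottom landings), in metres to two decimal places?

93.18 m

4399 / 600 = 7.33, so 8 ramp runs are needed. That means 7 intermediate landings.
Horizontal run for 4399 mm of rise at 1:18 is 4399 × 18 = 79182 mm.
7 intermediate landings contribute 7 × 2000 = 14000 mm.
Total developed length = 79182 + 14000 = 93182 mm.
= 93.18 m.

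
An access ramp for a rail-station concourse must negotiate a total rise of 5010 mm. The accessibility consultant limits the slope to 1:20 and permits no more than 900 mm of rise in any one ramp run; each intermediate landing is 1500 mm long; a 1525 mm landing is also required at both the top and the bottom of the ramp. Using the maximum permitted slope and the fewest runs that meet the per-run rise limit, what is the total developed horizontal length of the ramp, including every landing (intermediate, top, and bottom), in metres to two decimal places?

110.75 m

At most 900 each: 5010/900 = 5.57, giving 6 ramp runs. That means 5 intermediate landings.
Horizontal run for 5010 mm of rise at 1:20 is 5010 × 20 = 100200 mm.
5 intermediate landings contribute 5 × 1500 = 7500 mm.
Top and bottom landings: 2 × 1525 = 3050 mm.
Total = 100200 + 7500 + 3050 = 110750 mm.
= 110.75 m.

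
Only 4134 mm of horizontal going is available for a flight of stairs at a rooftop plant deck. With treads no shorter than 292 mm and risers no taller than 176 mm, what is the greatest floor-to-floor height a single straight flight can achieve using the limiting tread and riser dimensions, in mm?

2640 mm

Treads that fit: ⌊4134 / 292⌋ = 14.
Risers = treads + 1 = 15.
Maximum height = 15 × 176 = 2640 mm.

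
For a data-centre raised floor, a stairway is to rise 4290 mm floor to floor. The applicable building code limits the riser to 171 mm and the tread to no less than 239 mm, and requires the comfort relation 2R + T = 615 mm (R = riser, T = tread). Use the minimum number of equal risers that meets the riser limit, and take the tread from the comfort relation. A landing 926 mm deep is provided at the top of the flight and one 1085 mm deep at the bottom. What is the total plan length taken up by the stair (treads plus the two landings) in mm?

9136 mm

4290 / 171 = 25.09, so 26 risers are needed.
R = 4290 ÷ 26 = 165 mm.
Tread T = 615 − 2 × 165 = 285 mm (≥ 239 mm).
Going = (26 − 1) × 285 = 7125 mm.
Add landings: 7125 + 926 + 1085 = 9136 mm.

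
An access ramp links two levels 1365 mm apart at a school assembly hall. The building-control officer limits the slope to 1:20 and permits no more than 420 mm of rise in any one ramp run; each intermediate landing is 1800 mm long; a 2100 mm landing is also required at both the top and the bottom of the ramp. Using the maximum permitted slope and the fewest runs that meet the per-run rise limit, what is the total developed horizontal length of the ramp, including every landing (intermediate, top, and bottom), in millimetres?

1365 / 420 = 3.250 → round up to 4 ramp runs. That means 3 intermediate landings.
Horizontal run for 1365 mm of rise at 1:20 is 1365 × 20 = 27300 mm.
Intermediate landings: 3 × 1800 = 5400 mm.
Top and bottom landings: 2 × 2100 = 4200 mm.
Total = 27300 + 5400 + 4200 = 36900 mm.

36900 mm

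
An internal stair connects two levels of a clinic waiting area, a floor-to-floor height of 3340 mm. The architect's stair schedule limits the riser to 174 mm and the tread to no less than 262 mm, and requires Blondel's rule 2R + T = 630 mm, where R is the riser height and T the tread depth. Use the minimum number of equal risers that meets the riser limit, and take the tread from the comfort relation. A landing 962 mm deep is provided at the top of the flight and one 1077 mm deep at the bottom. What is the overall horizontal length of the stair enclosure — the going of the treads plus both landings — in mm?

7663 mm

3340 / 174 = 19.195 → round up to 20 risers.
Each riser is 3340/20 = 167 mm (≤ 174 mm).
Tread T = 630 − 2 × 167 = 296 mm (≥ 262 mm).
Going = (20 − 1) × 296 = 5624 mm.
Add landings: 5624 + 962 + 1077 = 7663 mm.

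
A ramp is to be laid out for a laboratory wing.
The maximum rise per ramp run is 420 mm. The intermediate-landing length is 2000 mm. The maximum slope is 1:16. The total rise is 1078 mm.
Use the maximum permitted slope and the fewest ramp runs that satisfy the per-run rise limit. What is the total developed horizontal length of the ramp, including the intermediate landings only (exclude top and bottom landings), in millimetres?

21248 mm

1078 / 420 = 2.567 → round up to 3 ramp runs. That means 2 intermediate landings.
Ramp run (horizontal) at 1:16: 1078 × 16 = 17248 mm.
2 intermediate landings contribute 2 × 2000 = 4000 mm.
Developed length = 17248 + 4000 = 21248 mm.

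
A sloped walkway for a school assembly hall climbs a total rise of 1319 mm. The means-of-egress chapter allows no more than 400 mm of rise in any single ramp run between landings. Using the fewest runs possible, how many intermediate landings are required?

3 intermediate landings

⌈1319/400⌉ = 4 ramp runs.
4 runs are separated by 3 intermediate landings.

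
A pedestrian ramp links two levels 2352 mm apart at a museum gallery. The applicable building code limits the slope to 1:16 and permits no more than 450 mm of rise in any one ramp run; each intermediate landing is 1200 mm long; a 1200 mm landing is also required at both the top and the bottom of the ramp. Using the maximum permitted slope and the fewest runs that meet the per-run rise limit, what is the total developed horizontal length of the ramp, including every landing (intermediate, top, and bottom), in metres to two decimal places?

46.03 m

2352 / 450 = 5.227 → round up to 6 ramp runs. That means 5 intermediate landings.
Horizontal run for 2352 mm of rise at 1:16 is 2352 × 16 = 37632 mm.
5 intermediate landings contribute 5 × 1200 = 6000 mm.
Top and bottom landings: 2 × 1200 = 2400 mm.
Total = 37632 + 6000 + 2400 = 46032 mm.
= 46.03 m.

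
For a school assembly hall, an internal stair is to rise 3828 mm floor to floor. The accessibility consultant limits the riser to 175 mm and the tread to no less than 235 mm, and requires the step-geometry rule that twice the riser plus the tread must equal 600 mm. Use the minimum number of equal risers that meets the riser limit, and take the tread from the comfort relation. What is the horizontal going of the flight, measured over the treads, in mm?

5292 mm

At most 175 each: 3828/175 = 21.87, giving 22 risers.
R = 3828 ÷ 22 = 174 mm.
Tread T = 600 − 2 × 174 = 252 mm (≥ 235 mm).
22 risers give 21 treads; going = 21 × 252 = 5292 mm.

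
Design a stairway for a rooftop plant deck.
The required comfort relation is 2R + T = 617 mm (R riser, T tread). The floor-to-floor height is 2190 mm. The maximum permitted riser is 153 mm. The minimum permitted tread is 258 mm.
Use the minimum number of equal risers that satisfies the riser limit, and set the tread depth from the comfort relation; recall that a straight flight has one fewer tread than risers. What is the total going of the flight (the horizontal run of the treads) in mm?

2190 / 153 = 14.314 → round up to 15 risers.
Each riser is 2190/15 = 146 mm (≤ 153 mm).
T = 617 − 2·146 = 325 mm, which satisfies the 258 mm minimum.
Treads = 15 − 1 = 14; going = 14 × 325 = 4550 mm.

4550 mm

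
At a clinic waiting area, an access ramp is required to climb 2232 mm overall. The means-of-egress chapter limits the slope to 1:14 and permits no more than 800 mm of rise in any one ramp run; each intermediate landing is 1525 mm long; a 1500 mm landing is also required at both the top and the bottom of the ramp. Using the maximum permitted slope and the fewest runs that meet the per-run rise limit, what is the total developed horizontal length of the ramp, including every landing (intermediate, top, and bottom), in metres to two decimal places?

⌈2232/800⌉ = 3 ramp runs. That means 2 intermediate landings.
Horizontal run for 2232 mm of rise at 1:14 is 2232 × 14 = 31248 mm.
Intermediate landings: 2 × 1525 = 3050 mm.
Top and bottom landings: 2 × 1500 = 3000 mm.
Total = 31248 + 3050 + 3000 = 37298 mm.
= 37.30 m.

37.30 m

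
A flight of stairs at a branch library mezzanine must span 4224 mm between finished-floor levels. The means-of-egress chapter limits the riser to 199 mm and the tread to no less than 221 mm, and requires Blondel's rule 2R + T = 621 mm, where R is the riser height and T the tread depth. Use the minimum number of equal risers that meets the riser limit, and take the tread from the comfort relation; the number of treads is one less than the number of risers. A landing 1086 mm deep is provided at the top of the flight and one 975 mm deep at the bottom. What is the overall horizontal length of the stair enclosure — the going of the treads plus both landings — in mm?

7038 mm

4224 / 199 = 21.23, so 22 risers are needed.
Riser R = 4224 / 22 = 192 mm, within the 199 mm limit.
T = 621 − 2·192 = 237 mm, which satisfies the 221 mm minimum.
Going = (22 − 1) × 237 = 4977 mm.
Add landings: 4977 + 1086 + 975 = 7038 mm.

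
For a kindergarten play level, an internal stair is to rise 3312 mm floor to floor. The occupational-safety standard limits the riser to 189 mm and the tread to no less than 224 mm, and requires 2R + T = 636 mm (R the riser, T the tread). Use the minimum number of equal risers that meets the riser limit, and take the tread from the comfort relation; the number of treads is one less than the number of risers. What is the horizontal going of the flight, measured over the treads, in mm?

3312 / 189 = 17.52, so 18 risers are needed.
Riser R = 3312 / 18 = 184 mm, within the 189 mm limit.
From 2R + T = 636: T = 636 − 368 = 268 mm.
Going = (18 − 1) × 268 = 4556 mm.

4556 mm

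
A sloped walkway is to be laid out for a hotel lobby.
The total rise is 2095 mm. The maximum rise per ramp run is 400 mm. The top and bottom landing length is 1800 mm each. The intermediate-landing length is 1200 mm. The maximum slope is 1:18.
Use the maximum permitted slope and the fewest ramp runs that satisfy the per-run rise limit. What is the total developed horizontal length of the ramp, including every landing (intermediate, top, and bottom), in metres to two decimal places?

47.31 m

2095 / 400 = 5.237 → round up to 6 ramp runs. That means 5 intermediate landings.
Ramp run (horizontal) at 1:18: 2095 × 18 = 37710 mm.
5 intermediate landings contribute 5 × 1200 = 6000 mm.
Top and bottom landings: 2 × 1800 = 3600 mm.
Total = 37710 + 6000 + 3600 = 47310 mm.
= 47.31 m.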